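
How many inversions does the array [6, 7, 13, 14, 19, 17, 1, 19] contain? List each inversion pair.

Finding inversions in [6, 7, 13, 14, 19, 17, 1, 19]:

(0, 6): arr[0]=6 > arr[6]=1
(1, 6): arr[1]=7 > arr[6]=1
(2, 6): arr[2]=13 > arr[6]=1
(3, 6): arr[3]=14 > arr[6]=1
(4, 5): arr[4]=19 > arr[5]=17
(4, 6): arr[4]=19 > arr[6]=1
(5, 6): arr[5]=17 > arr[6]=1

Total inversions: 7

The array has 7 inversion(s): (0,6), (1,6), (2,6), (3,6), (4,5), (4,6), (5,6). Each pair (i,j) satisfies i < j and arr[i] > arr[j].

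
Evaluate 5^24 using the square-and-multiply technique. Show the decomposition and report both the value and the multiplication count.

Computing 5^24 by squaring (build up from 5^1; each line after the first costs one multiplication):

5^1 = 5
5^2 = (5^1)^2 = 5^2 = 25
5^3 = 5 * 5^2 = 5 * 25 = 125
5^6 = (5^3)^2 = 125^2 = 15625
5^12 = (5^6)^2 = 15625^2 = 244140625
5^24 = (5^12)^2 = 244140625^2 = 59604644775390625

Result: 59604644775390625
Multiplications needed: 5 (5 lines after 5^1)

5^24 = 59604644775390625. Using exponentiation by squaring, this requires 5 multiplications. The key idea: if the exponent is even, square the half-power; if odd, multiply by the base once.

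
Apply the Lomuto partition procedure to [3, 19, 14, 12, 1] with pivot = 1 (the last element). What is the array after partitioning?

Lomuto partition with pivot = 1:

Initial array: [3, 19, 14, 12, 1]

arr[0]=3 > 1: no swap
arr[1]=19 > 1: no swap
arr[2]=14 > 1: no swap
arr[3]=12 > 1: no swap

Place pivot at position 0: [1, 19, 14, 12, 3]
Pivot position: 0

After partitioning with pivot 1, the array becomes [1, 19, 14, 12, 3]. The pivot is placed at index 0. All elements to the left of the pivot are <= 1, and all elements to the right are > 1.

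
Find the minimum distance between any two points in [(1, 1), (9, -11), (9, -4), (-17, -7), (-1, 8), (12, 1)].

Computing all pairwise distances among 6 points:

d((1, 1), (9, -11)) = 14.4222
d((1, 1), (9, -4)) = 9.434
d((1, 1), (-17, -7)) = 19.6977
d((1, 1), (-1, 8)) = 7.2801
d((1, 1), (12, 1)) = 11.0
d((9, -11), (9, -4)) = 7.0
d((9, -11), (-17, -7)) = 26.3059
d((9, -11), (-1, 8)) = 21.4709
d((9, -11), (12, 1)) = 12.3693
d((9, -4), (-17, -7)) = 26.1725
d((9, -4), (-1, 8)) = 15.6205
d((9, -4), (12, 1)) = 5.831 <-- minimum
d((-17, -7), (-1, 8)) = 21.9317
d((-17, -7), (12, 1)) = 30.0832
d((-1, 8), (12, 1)) = 14.7648

Closest pair: (9, -4) and (12, 1) with distance 5.831

The closest pair is (9, -4) and (12, 1) with Euclidean distance 5.831. For 6 points, brute-force pairwise comparison is shown above. For large n, the divide-and-conquer algorithm (sort by x, recurse on halves, check the dividing strip) achieves O(n log n).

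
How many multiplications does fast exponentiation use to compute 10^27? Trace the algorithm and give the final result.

Computing 10^27 by squaring (build up from 10^1; each line after the first costs one multiplication):

10^1 = 10
10^2 = (10^1)^2 = 10^2 = 100
10^3 = 10 * 10^2 = 10 * 100 = 1000
10^6 = (10^3)^2 = 1000^2 = 1000000
10^12 = (10^6)^2 = 1000000^2 = 1000000000000
10^13 = 10 * 10^12 = 10 * 1000000000000 = 10000000000000
10^26 = (10^13)^2 = 10000000000000^2 = 100000000000000000000000000
10^27 = 10 * 10^26 = 10 * 100000000000000000000000000 = 1000000000000000000000000000

Result: 1000000000000000000000000000
Multiplications needed: 7 (7 lines after 10^1)

10^27 = 1000000000000000000000000000. Using exponentiation by squaring, this requires 7 multiplications. The key idea: if the exponent is even, square the half-power; if odd, multiply by the base once.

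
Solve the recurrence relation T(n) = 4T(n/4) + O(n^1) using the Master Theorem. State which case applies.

Master Theorem for T(n) = 4T(n/4) + O(n^1):

a = 4, b = 4, c = 1
log_b(a) = log_4(4) = 1.0000

Case 2: c = 1 = log_4(4) = 1.0000
T(n) = O(n^1 log n) = O(n log n)

For T(n) = 4T(n/4) + O(n^1): log_4(4) = 1.0000. This is Case 2 of the Master Theorem (c = log_b(a), equal work at all levels), giving O(n log n).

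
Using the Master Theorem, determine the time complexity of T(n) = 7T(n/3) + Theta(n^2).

Master Theorem for T(n) = 7T(n/3) + O(n^2):

a = 7, b = 3, c = 2
log_b(a) = log_3(7) = 1.7712

Case 3: c = 2 > log_3(7) = 1.7712
T(n) = O(n^2) = O(n^2)

For T(n) = 7T(n/3) + O(n^2): log_3(7) = 1.7712. This is Case 3 of the Master Theorem (c > log_b(a), work dominated by root), giving O(n^2).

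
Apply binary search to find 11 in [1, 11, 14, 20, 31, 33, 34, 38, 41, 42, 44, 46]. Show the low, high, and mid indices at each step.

Binary search for 11 in [1, 11, 14, 20, 31, 33, 34, 38, 41, 42, 44, 46]:

lo=0, hi=11, mid=5, arr[mid]=33 -> 33 > 11, search left half
lo=0, hi=4, mid=2, arr[mid]=14 -> 14 > 11, search left half
lo=0, hi=1, mid=0, arr[mid]=1 -> 1 < 11, search right half
lo=1, hi=1, mid=1, arr[mid]=11 -> Found target at index 1!

Binary search finds 11 at index 1 after 4 comparisons. The search repeatedly halves the search space by comparing with the middle element.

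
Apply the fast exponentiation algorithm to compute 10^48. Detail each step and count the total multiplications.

Computing 10^48 by squaring (build up from 10^1; each line after the first costs one multiplication):

10^1 = 10
10^2 = (10^1)^2 = 10^2 = 100
10^3 = 10 * 10^2 = 10 * 100 = 1000
10^6 = (10^3)^2 = 1000^2 = 1000000
10^12 = (10^6)^2 = 1000000^2 = 1000000000000
10^24 = (10^12)^2 = 1000000000000^2 = 1000000000000000000000000
10^48 = (10^24)^2 = 1000000000000000000000000^2 = 1000000000000000000000000000000000000000000000000

Result: 1000000000000000000000000000000000000000000000000
Multiplications needed: 6 (6 lines after 10^1)

10^48 = 1000000000000000000000000000000000000000000000000. Using exponentiation by squaring, this requires 6 multiplications. The key idea: if the exponent is even, square the half-power; if odd, multiply by the base once.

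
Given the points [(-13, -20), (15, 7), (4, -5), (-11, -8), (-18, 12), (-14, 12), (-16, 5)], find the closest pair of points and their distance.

Computing all pairwise distances among 7 points:

d((-13, -20), (15, 7)) = 38.8973
d((-13, -20), (4, -5)) = 22.6716
d((-13, -20), (-11, -8)) = 12.1655
d((-13, -20), (-18, 12)) = 32.3883
d((-13, -20), (-14, 12)) = 32.0156
d((-13, -20), (-16, 5)) = 25.1794
d((15, 7), (4, -5)) = 16.2788
d((15, 7), (-11, -8)) = 30.0167
d((15, 7), (-18, 12)) = 33.3766
d((15, 7), (-14, 12)) = 29.4279
d((15, 7), (-16, 5)) = 31.0644
d((4, -5), (-11, -8)) = 15.2971
d((4, -5), (-18, 12)) = 27.8029
d((4, -5), (-14, 12)) = 24.7588
d((4, -5), (-16, 5)) = 22.3607
d((-11, -8), (-18, 12)) = 21.1896
d((-11, -8), (-14, 12)) = 20.2237
d((-11, -8), (-16, 5)) = 13.9284
d((-18, 12), (-14, 12)) = 4.0 <-- minimum
d((-18, 12), (-16, 5)) = 7.2801
d((-14, 12), (-16, 5)) = 7.2801

Closest pair: (-18, 12) and (-14, 12) with distance 4.0

The closest pair is (-18, 12) and (-14, 12) with Euclidean distance 4.0. For 7 points, brute-force pairwise comparison is shown above. For large n, the divide-and-conquer algorithm (sort by x, recurse on halves, check the dividing strip) achieves O(n log n).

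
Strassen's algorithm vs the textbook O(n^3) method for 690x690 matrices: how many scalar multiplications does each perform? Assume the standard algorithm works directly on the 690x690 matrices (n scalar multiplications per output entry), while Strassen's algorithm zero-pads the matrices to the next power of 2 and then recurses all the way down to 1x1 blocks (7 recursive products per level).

Matrix multiplication for 690x690 matrices:

Strassen's algorithm requires power-of-2 dimensions. Pad 690x690 to 1024x1024 (next power of 2).

Standard algorithm: 690^3 = 328509000 multiplications
Strassen's algorithm: 7^(log2(1024)) = 7^10 = 282475249 multiplications
Savings: 328509000 - 282475249 = 46033751 multiplications

Standard: 328509000 multiplications (690^3). Strassen: 282475249 multiplications (7^10, after padding to 1024x1024). Strassen reduces 8 recursive multiplications to 7 at each level.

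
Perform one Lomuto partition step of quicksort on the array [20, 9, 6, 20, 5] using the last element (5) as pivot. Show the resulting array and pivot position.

Lomuto partition with pivot = 5:

Initial array: [20, 9, 6, 20, 5]

arr[0]=20 > 5: no swap
arr[1]=9 > 5: no swap
arr[2]=6 > 5: no swap
arr[3]=20 > 5: no swap

Place pivot at position 0: [5, 9, 6, 20, 20]
Pivot position: 0

After partitioning with pivot 5, the array becomes [5, 9, 6, 20, 20]. The pivot is placed at index 0. All elements to the left of the pivot are <= 5, and all elements to the right are > 5.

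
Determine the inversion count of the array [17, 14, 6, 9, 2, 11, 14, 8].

Finding inversions in [17, 14, 6, 9, 2, 11, 14, 8]:

(0, 1): arr[0]=17 > arr[1]=14
(0, 2): arr[0]=17 > arr[2]=6
(0, 3): arr[0]=17 > arr[3]=9
(0, 4): arr[0]=17 > arr[4]=2
(0, 5): arr[0]=17 > arr[5]=11
(0, 6): arr[0]=17 > arr[6]=14
(0, 7): arr[0]=17 > arr[7]=8
(1, 2): arr[1]=14 > arr[2]=6
(1, 3): arr[1]=14 > arr[3]=9
(1, 4): arr[1]=14 > arr[4]=2
(1, 5): arr[1]=14 > arr[5]=11
(1, 7): arr[1]=14 > arr[7]=8
(2, 4): arr[2]=6 > arr[4]=2
(3, 4): arr[3]=9 > arr[4]=2
(3, 7): arr[3]=9 > arr[7]=8
(5, 7): arr[5]=11 > arr[7]=8
(6, 7): arr[6]=14 > arr[7]=8

Total inversions: 17

The array has 17 inversion(s): (0,1), (0,2), (0,3), (0,4), (0,5), (0,6), (0,7), (1,2), (1,3), (1,4), (1,5), (1,7), (2,4), (3,4), (3,7), (5,7), (6,7). Each pair (i,j) satisfies i < j and arr[i] > arr[j].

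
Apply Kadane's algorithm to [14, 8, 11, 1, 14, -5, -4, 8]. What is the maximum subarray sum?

Using Kadane's algorithm on [14, 8, 11, 1, 14, -5, -4, 8]:

Scanning through the array:
Position 1 (value 8): max_ending_here = 22, max_so_far = 22
Position 2 (value 11): max_ending_here = 33, max_so_far = 33
Position 3 (value 1): max_ending_here = 34, max_so_far = 34
Position 4 (value 14): max_ending_here = 48, max_so_far = 48
Position 5 (value -5): max_ending_here = 43, max_so_far = 48
Position 6 (value -4): max_ending_here = 39, max_so_far = 48
Position 7 (value 8): max_ending_here = 47, max_so_far = 48

Maximum subarray: [14, 8, 11, 1, 14]
Maximum sum: 48

The maximum subarray is [14, 8, 11, 1, 14] with sum 48. This subarray runs from index 0 to index 4.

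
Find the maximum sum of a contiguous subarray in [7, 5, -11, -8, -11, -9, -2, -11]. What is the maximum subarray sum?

Using Kadane's algorithm on [7, 5, -11, -8, -11, -9, -2, -11]:

Scanning through the array:
Position 1 (value 5): max_ending_here = 12, max_so_far = 12
Position 2 (value -11): max_ending_here = 1, max_so_far = 12
Position 3 (value -8): max_ending_here = -7, max_so_far = 12
Position 4 (value -11): max_ending_here = -11, max_so_far = 12
Position 5 (value -9): max_ending_here = -9, max_so_far = 12
Position 6 (value -2): max_ending_here = -2, max_so_far = 12
Position 7 (value -11): max_ending_here = -11, max_so_far = 12

Maximum subarray: [7, 5]
Maximum sum: 12

The maximum subarray is [7, 5] with sum 12. This subarray runs from index 0 to index 1.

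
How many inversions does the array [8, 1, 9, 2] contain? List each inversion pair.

Finding inversions in [8, 1, 9, 2]:

(0, 1): arr[0]=8 > arr[1]=1
(0, 3): arr[0]=8 > arr[3]=2
(2, 3): arr[2]=9 > arr[3]=2

Total inversions: 3

The array has 3 inversion(s): (0,1), (0,3), (2,3). Each pair (i,j) satisfies i < j and arr[i] > arr[j].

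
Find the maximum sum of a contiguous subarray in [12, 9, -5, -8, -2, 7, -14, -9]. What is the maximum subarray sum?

Using Kadane's algorithm on [12, 9, -5, -8, -2, 7, -14, -9]:

Scanning through the array:
Position 1 (value 9): max_ending_here = 21, max_so_far = 21
Position 2 (value -5): max_ending_here = 16, max_so_far = 21
Position 3 (value -8): max_ending_here = 8, max_so_far = 21
Position 4 (value -2): max_ending_here = 6, max_so_far = 21
Position 5 (value 7): max_ending_here = 13, max_so_far = 21
Position 6 (value -14): max_ending_here = -1, max_so_far = 21
Position 7 (value -9): max_ending_here = -9, max_so_far = 21

Maximum subarray: [12, 9]
Maximum sum: 21

The maximum subarray is [12, 9] with sum 21. This subarray runs from index 0 to index 1.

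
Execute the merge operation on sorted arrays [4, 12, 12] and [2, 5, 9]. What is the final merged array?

Merging process:

Compare 4 vs 2: take 2 from right. Merged: [2]
Compare 4 vs 5: take 4 from left. Merged: [2, 4]
Compare 12 vs 5: take 5 from right. Merged: [2, 4, 5]
Compare 12 vs 9: take 9 from right. Merged: [2, 4, 5, 9]
Append remaining from left: [12, 12]. Merged: [2, 4, 5, 9, 12, 12]

Final merged array: [2, 4, 5, 9, 12, 12]
Total comparisons: 4

The merged array is [2, 4, 5, 9, 12, 12], requiring 4 comparisons. The merge step runs in O(n) time where n is the total number of elements.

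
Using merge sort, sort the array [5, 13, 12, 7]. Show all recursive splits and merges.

Merge sort trace:

Split: [5, 13, 12, 7] -> [5, 13] and [12, 7]
  Split: [5, 13] -> [5] and [13]
  Merge: [5] + [13] -> [5, 13]
  Split: [12, 7] -> [12] and [7]
  Merge: [12] + [7] -> [7, 12]
Merge: [5, 13] + [7, 12] -> [5, 7, 12, 13]

Final sorted array: [5, 7, 12, 13]

The merge sort proceeds by recursively splitting the array and merging sorted halves.
After all merges, the sorted array is [5, 7, 12, 13].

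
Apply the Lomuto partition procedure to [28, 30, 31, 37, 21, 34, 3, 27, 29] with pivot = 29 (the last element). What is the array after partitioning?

Lomuto partition with pivot = 29:

Initial array: [28, 30, 31, 37, 21, 34, 3, 27, 29]

arr[0]=28 <= 29: swap with position 0, array becomes [28, 30, 31, 37, 21, 34, 3, 27, 29]
arr[1]=30 > 29: no swap
arr[2]=31 > 29: no swap
arr[3]=37 > 29: no swap
arr[4]=21 <= 29: swap with position 1, array becomes [28, 21, 31, 37, 30, 34, 3, 27, 29]
arr[5]=34 > 29: no swap
arr[6]=3 <= 29: swap with position 2, array becomes [28, 21, 3, 37, 30, 34, 31, 27, 29]
arr[7]=27 <= 29: swap with position 3, array becomes [28, 21, 3, 27, 30, 34, 31, 37, 29]

Place pivot at position 4: [28, 21, 3, 27, 29, 34, 31, 37, 30]
Pivot position: 4

After partitioning with pivot 29, the array becomes [28, 21, 3, 27, 29, 34, 31, 37, 30]. The pivot is placed at index 4. All elements to the left of the pivot are <= 29, and all elements to the right are > 29.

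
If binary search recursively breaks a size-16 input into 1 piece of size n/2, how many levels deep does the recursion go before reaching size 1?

For divide and conquer with division factor 2:

Problem sizes at each level:
Level 0: 16
Level 1: 8
Level 2: 4
Level 3: 2
Level 4: 1

The root is level 0 and the size-1 base case is level 4 (the tree spans levels 0 through 4, i.e. 5 levels counting the root), so the depth is the number of divisions: log_2(16) = 4

The recursion tree depth is log_2(16) = 4. At each level, the problem size is divided by 2, so it takes 4 divisions to reduce to a base case of size 1. The algorithm makes 1 recursive call at each level.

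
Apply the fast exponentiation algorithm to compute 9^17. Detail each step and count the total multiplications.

Computing 9^17 by squaring (build up from 9^1; each line after the first costs one multiplication):

9^1 = 9
9^2 = (9^1)^2 = 9^2 = 81
9^4 = (9^2)^2 = 81^2 = 6561
9^8 = (9^4)^2 = 6561^2 = 43046721
9^16 = (9^8)^2 = 43046721^2 = 1853020188851841
9^17 = 9 * 9^16 = 9 * 1853020188851841 = 16677181699666569

Result: 16677181699666569
Multiplications needed: 5 (5 lines after 9^1)

9^17 = 16677181699666569. Using exponentiation by squaring, this requires 5 multiplications. The key idea: if the exponent is even, square the half-power; if odd, multiply by the base once.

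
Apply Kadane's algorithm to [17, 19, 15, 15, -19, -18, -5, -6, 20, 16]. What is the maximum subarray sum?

Using Kadane's algorithm on [17, 19, 15, 15, -19, -18, -5, -6, 20, 16]:

Scanning through the array:
Position 1 (value 19): max_ending_here = 36, max_so_far = 36
Position 2 (value 15): max_ending_here = 51, max_so_far = 51
Position 3 (value 15): max_ending_here = 66, max_so_far = 66
Position 4 (value -19): max_ending_here = 47, max_so_far = 66
Position 5 (value -18): max_ending_here = 29, max_so_far = 66
Position 6 (value -5): max_ending_here = 24, max_so_far = 66
Position 7 (value -6): max_ending_here = 18, max_so_far = 66
Position 8 (value 20): max_ending_here = 38, max_so_far = 66
Position 9 (value 16): max_ending_here = 54, max_so_far = 66

Maximum subarray: [17, 19, 15, 15]
Maximum sum: 66

The maximum subarray is [17, 19, 15, 15] with sum 66. This subarray runs from index 0 to index 3.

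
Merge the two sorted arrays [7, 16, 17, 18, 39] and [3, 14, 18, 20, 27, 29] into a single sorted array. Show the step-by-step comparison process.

Merging process:

Compare 7 vs 3: take 3 from right. Merged: [3]
Compare 7 vs 14: take 7 from left. Merged: [3, 7]
Compare 16 vs 14: take 14 from right. Merged: [3, 7, 14]
Compare 16 vs 18: take 16 from left. Merged: [3, 7, 14, 16]
Compare 17 vs 18: take 17 from left. Merged: [3, 7, 14, 16, 17]
Compare 18 vs 18: take 18 from left. Merged: [3, 7, 14, 16, 17, 18]
Compare 39 vs 18: take 18 from right. Merged: [3, 7, 14, 16, 17, 18, 18]
Compare 39 vs 20: take 20 from right. Merged: [3, 7, 14, 16, 17, 18, 18, 20]
Compare 39 vs 27: take 27 from right. Merged: [3, 7, 14, 16, 17, 18, 18, 20, 27]
Compare 39 vs 29: take 29 from right. Merged: [3, 7, 14, 16, 17, 18, 18, 20, 27, 29]
Append remaining from left: [39]. Merged: [3, 7, 14, 16, 17, 18, 18, 20, 27, 29, 39]

Final merged array: [3, 7, 14, 16, 17, 18, 18, 20, 27, 29, 39]
Total comparisons: 10

The merged array is [3, 7, 14, 16, 17, 18, 18, 20, 27, 29, 39], requiring 10 comparisons. The merge step runs in O(n) time where n is the total number of elements.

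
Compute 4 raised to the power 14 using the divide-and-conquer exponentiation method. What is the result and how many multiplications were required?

Computing 4^14 by squaring (build up from 4^1; each line after the first costs one multiplication):

4^1 = 4
4^2 = (4^1)^2 = 4^2 = 16
4^3 = 4 * 4^2 = 4 * 16 = 64
4^6 = (4^3)^2 = 64^2 = 4096
4^7 = 4 * 4^6 = 4 * 4096 = 16384
4^14 = (4^7)^2 = 16384^2 = 268435456

Result: 268435456
Multiplications needed: 5 (5 lines after 4^1)

4^14 = 268435456. Using exponentiation by squaring, this requires 5 multiplications. The key idea: if the exponent is even, square the half-power; if odd, multiply by the base once.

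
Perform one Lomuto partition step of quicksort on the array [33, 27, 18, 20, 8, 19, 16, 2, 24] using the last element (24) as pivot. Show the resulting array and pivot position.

Lomuto partition with pivot = 24:

Initial array: [33, 27, 18, 20, 8, 19, 16, 2, 24]

arr[0]=33 > 24: no swap
arr[1]=27 > 24: no swap
arr[2]=18 <= 24: swap with position 0, array becomes [18, 27, 33, 20, 8, 19, 16, 2, 24]
arr[3]=20 <= 24: swap with position 1, array becomes [18, 20, 33, 27, 8, 19, 16, 2, 24]
arr[4]=8 <= 24: swap with position 2, array becomes [18, 20, 8, 27, 33, 19, 16, 2, 24]
arr[5]=19 <= 24: swap with position 3, array becomes [18, 20, 8, 19, 33, 27, 16, 2, 24]
arr[6]=16 <= 24: swap with position 4, array becomes [18, 20, 8, 19, 16, 27, 33, 2, 24]
arr[7]=2 <= 24: swap with position 5, array becomes [18, 20, 8, 19, 16, 2, 33, 27, 24]

Place pivot at position 6: [18, 20, 8, 19, 16, 2, 24, 27, 33]
Pivot position: 6

After partitioning with pivot 24, the array becomes [18, 20, 8, 19, 16, 2, 24, 27, 33]. The pivot is placed at index 6. All elements to the left of the pivot are <= 24, and all elements to the right are > 24.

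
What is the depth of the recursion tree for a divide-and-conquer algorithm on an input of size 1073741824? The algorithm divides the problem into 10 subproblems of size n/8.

For divide and conquer with division factor 8:

Problem sizes at each level:
Level 0: 1073741824
Level 1: 134217728
Level 2: 16777216
Level 3: 2097152
Level 4: 262144
Level 5: 32768
Level 6: 4096
Level 7: 512
Level 8: 64
Level 9: 8
Level 10: 1

The root is level 0 and the size-1 base case is level 10 (the tree spans levels 0 through 10, i.e. 11 levels counting the root), so the depth is the number of divisions: log_8(1073741824) = 10

The recursion tree depth is log_8(1073741824) = 10. At each level, the problem size is divided by 8, so it takes 10 divisions to reduce to a base case of size 1. The algorithm makes 10 recursive calls at each level.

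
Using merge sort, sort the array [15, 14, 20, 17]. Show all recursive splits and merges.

Merge sort trace:

Split: [15, 14, 20, 17] -> [15, 14] and [20, 17]
  Split: [15, 14] -> [15] and [14]
  Merge: [15] + [14] -> [14, 15]
  Split: [20, 17] -> [20] and [17]
  Merge: [20] + [17] -> [17, 20]
Merge: [14, 15] + [17, 20] -> [14, 15, 17, 20]

Final sorted array: [14, 15, 17, 20]

The merge sort proceeds by recursively splitting the array and merging sorted halves.
After all merges, the sorted array is [14, 15, 17, 20].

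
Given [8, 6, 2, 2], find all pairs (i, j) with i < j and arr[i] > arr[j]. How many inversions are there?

Finding inversions in [8, 6, 2, 2]:

(0, 1): arr[0]=8 > arr[1]=6
(0, 2): arr[0]=8 > arr[2]=2
(0, 3): arr[0]=8 > arr[3]=2
(1, 2): arr[1]=6 > arr[2]=2
(1, 3): arr[1]=6 > arr[3]=2

Total inversions: 5

The array has 5 inversion(s): (0,1), (0,2), (0,3), (1,2), (1,3). Each pair (i,j) satisfies i < j and arr[i] > arr[j].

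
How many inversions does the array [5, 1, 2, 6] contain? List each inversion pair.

Finding inversions in [5, 1, 2, 6]:

(0, 1): arr[0]=5 > arr[1]=1
(0, 2): arr[0]=5 > arr[2]=2

Total inversions: 2

The array has 2 inversion(s): (0,1), (0,2). Each pair (i,j) satisfies i < j and arr[i] > arr[j].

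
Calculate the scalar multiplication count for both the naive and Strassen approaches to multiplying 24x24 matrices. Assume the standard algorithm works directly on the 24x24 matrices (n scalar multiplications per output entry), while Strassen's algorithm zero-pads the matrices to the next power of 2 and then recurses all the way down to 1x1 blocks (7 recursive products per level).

Matrix multiplication for 24x24 matrices:

Strassen's algorithm requires power-of-2 dimensions. Pad 24x24 to 32x32 (next power of 2).

Standard algorithm: 24^3 = 13824 multiplications
Strassen's algorithm: 7^(log2(32)) = 7^5 = 16807 multiplications
Difference: 13824 - 16807 = -2983 (Strassen uses MORE here due to padding overhead — for small or just-over-power-of-2 n, padding can outweigh the per-level savings)

Standard: 13824 multiplications (24^3). Strassen: 16807 multiplications (7^5, after padding to 32x32). Strassen reduces 8 recursive multiplications to 7 at each level.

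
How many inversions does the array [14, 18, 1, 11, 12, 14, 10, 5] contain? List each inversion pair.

Finding inversions in [14, 18, 1, 11, 12, 14, 10, 5]:

(0, 2): arr[0]=14 > arr[2]=1
(0, 3): arr[0]=14 > arr[3]=11
(0, 4): arr[0]=14 > arr[4]=12
(0, 6): arr[0]=14 > arr[6]=10
(0, 7): arr[0]=14 > arr[7]=5
(1, 2): arr[1]=18 > arr[2]=1
(1, 3): arr[1]=18 > arr[3]=11
(1, 4): arr[1]=18 > arr[4]=12
(1, 5): arr[1]=18 > arr[5]=14
(1, 6): arr[1]=18 > arr[6]=10
(1, 7): arr[1]=18 > arr[7]=5
(3, 6): arr[3]=11 > arr[6]=10
(3, 7): arr[3]=11 > arr[7]=5
(4, 6): arr[4]=12 > arr[6]=10
(4, 7): arr[4]=12 > arr[7]=5
(5, 6): arr[5]=14 > arr[6]=10
(5, 7): arr[5]=14 > arr[7]=5
(6, 7): arr[6]=10 > arr[7]=5

Total inversions: 18

The array has 18 inversion(s): (0,2), (0,3), (0,4), (0,6), (0,7), (1,2), (1,3), (1,4), (1,5), (1,6), (1,7), (3,6), (3,7), (4,6), (4,7), (5,6), (5,7), (6,7). Each pair (i,j) satisfies i < j and arr[i] > arr[j].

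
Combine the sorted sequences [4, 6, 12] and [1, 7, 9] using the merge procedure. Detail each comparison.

Merging process:

Compare 4 vs 1: take 1 from right. Merged: [1]
Compare 4 vs 7: take 4 from left. Merged: [1, 4]
Compare 6 vs 7: take 6 from left. Merged: [1, 4, 6]
Compare 12 vs 7: take 7 from right. Merged: [1, 4, 6, 7]
Compare 12 vs 9: take 9 from right. Merged: [1, 4, 6, 7, 9]
Append remaining from left: [12]. Merged: [1, 4, 6, 7, 9, 12]

Final merged array: [1, 4, 6, 7, 9, 12]
Total comparisons: 5

The merged array is [1, 4, 6, 7, 9, 12], requiring 5 comparisons. The merge step runs in O(n) time where n is the total number of elements.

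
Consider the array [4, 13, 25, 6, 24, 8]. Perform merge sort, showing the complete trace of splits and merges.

Merge sort trace:

Split: [4, 13, 25, 6, 24, 8] -> [4, 13, 25] and [6, 24, 8]
  Split: [4, 13, 25] -> [4] and [13, 25]
    Split: [13, 25] -> [13] and [25]
    Merge: [13] + [25] -> [13, 25]
  Merge: [4] + [13, 25] -> [4, 13, 25]
  Split: [6, 24, 8] -> [6] and [24, 8]
    Split: [24, 8] -> [24] and [8]
    Merge: [24] + [8] -> [8, 24]
  Merge: [6] + [8, 24] -> [6, 8, 24]
Merge: [4, 13, 25] + [6, 8, 24] -> [4, 6, 8, 13, 24, 25]

Final sorted array: [4, 6, 8, 13, 24, 25]

The merge sort proceeds by recursively splitting the array and merging sorted halves.
After all merges, the sorted array is [4, 6, 8, 13, 24, 25].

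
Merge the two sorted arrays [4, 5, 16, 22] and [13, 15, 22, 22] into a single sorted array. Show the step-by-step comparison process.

Merging process:

Compare 4 vs 13: take 4 from left. Merged: [4]
Compare 5 vs 13: take 5 from left. Merged: [4, 5]
Compare 16 vs 13: take 13 from right. Merged: [4, 5, 13]
Compare 16 vs 15: take 15 from right. Merged: [4, 5, 13, 15]
Compare 16 vs 22: take 16 from left. Merged: [4, 5, 13, 15, 16]
Compare 22 vs 22: take 22 from left. Merged: [4, 5, 13, 15, 16, 22]
Append remaining from right: [22, 22]. Merged: [4, 5, 13, 15, 16, 22, 22, 22]

Final merged array: [4, 5, 13, 15, 16, 22, 22, 22]
Total comparisons: 6

The merged array is [4, 5, 13, 15, 16, 22, 22, 22], requiring 6 comparisons. The merge step runs in O(n) time where n is the total number of elements.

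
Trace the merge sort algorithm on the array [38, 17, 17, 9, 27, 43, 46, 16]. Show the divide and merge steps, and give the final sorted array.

Merge sort trace:

Split: [38, 17, 17, 9, 27, 43, 46, 16] -> [38, 17, 17, 9] and [27, 43, 46, 16]
  Split: [38, 17, 17, 9] -> [38, 17] and [17, 9]
    Split: [38, 17] -> [38] and [17]
    Merge: [38] + [17] -> [17, 38]
    Split: [17, 9] -> [17] and [9]
    Merge: [17] + [9] -> [9, 17]
  Merge: [17, 38] + [9, 17] -> [9, 17, 17, 38]
  Split: [27, 43, 46, 16] -> [27, 43] and [46, 16]
    Split: [27, 43] -> [27] and [43]
    Merge: [27] + [43] -> [27, 43]
    Split: [46, 16] -> [46] and [16]
    Merge: [46] + [16] -> [16, 46]
  Merge: [27, 43] + [16, 46] -> [16, 27, 43, 46]
Merge: [9, 17, 17, 38] + [16, 27, 43, 46] -> [9, 16, 17, 17, 27, 38, 43, 46]

Final sorted array: [9, 16, 17, 17, 27, 38, 43, 46]

The merge sort proceeds by recursively splitting the array and merging sorted halves.
After all merges, the sorted array is [9, 16, 17, 17, 27, 38, 43, 46].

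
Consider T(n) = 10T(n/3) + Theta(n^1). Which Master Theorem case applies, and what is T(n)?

Master Theorem for T(n) = 10T(n/3) + O(n^1):

a = 10, b = 3, c = 1
log_b(a) = log_3(10) = 2.0959

Case 1: c = 1 < log_3(10) = 2.0959
T(n) = O(n^(log_3 10))

For T(n) = 10T(n/3) + O(n^1): log_3(10) = 2.0959. This is Case 1 of the Master Theorem (c < log_b(a), work dominated by leaves), giving O(n^(log_3 10)).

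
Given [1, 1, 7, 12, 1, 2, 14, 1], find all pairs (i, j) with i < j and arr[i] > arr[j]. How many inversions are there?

Finding inversions in [1, 1, 7, 12, 1, 2, 14, 1]:

(2, 4): arr[2]=7 > arr[4]=1
(2, 5): arr[2]=7 > arr[5]=2
(2, 7): arr[2]=7 > arr[7]=1
(3, 4): arr[3]=12 > arr[4]=1
(3, 5): arr[3]=12 > arr[5]=2
(3, 7): arr[3]=12 > arr[7]=1
(5, 7): arr[5]=2 > arr[7]=1
(6, 7): arr[6]=14 > arr[7]=1

Total inversions: 8

The array has 8 inversion(s): (2,4), (2,5), (2,7), (3,4), (3,5), (3,7), (5,7), (6,7). Each pair (i,j) satisfies i < j and arr[i] > arr[j].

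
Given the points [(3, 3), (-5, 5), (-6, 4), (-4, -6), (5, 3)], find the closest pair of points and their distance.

Computing all pairwise distances among 5 points:

d((3, 3), (-5, 5)) = 8.2462
d((3, 3), (-6, 4)) = 9.0554
d((3, 3), (-4, -6)) = 11.4018
d((3, 3), (5, 3)) = 2.0
d((-5, 5), (-6, 4)) = 1.4142 <-- minimum
d((-5, 5), (-4, -6)) = 11.0454
d((-5, 5), (5, 3)) = 10.198
d((-6, 4), (-4, -6)) = 10.198
d((-6, 4), (5, 3)) = 11.0454
d((-4, -6), (5, 3)) = 12.7279

Closest pair: (-5, 5) and (-6, 4) with distance 1.4142

The closest pair is (-5, 5) and (-6, 4) with Euclidean distance 1.4142. For 5 points, brute-force pairwise comparison is shown above. For large n, the divide-and-conquer algorithm (sort by x, recurse on halves, check the dividing strip) achieves O(n log n).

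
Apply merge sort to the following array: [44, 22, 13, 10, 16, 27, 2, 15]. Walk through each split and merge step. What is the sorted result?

Merge sort trace:

Split: [44, 22, 13, 10, 16, 27, 2, 15] -> [44, 22, 13, 10] and [16, 27, 2, 15]
  Split: [44, 22, 13, 10] -> [44, 22] and [13, 10]
    Split: [44, 22] -> [44] and [22]
    Merge: [44] + [22] -> [22, 44]
    Split: [13, 10] -> [13] and [10]
    Merge: [13] + [10] -> [10, 13]
  Merge: [22, 44] + [10, 13] -> [10, 13, 22, 44]
  Split: [16, 27, 2, 15] -> [16, 27] and [2, 15]
    Split: [16, 27] -> [16] and [27]
    Merge: [16] + [27] -> [16, 27]
    Split: [2, 15] -> [2] and [15]
    Merge: [2] + [15] -> [2, 15]
  Merge: [16, 27] + [2, 15] -> [2, 15, 16, 27]
Merge: [10, 13, 22, 44] + [2, 15, 16, 27] -> [2, 10, 13, 15, 16, 22, 27, 44]

Final sorted array: [2, 10, 13, 15, 16, 22, 27, 44]

The merge sort proceeds by recursively splitting the array and merging sorted halves.
After all merges, the sorted array is [2, 10, 13, 15, 16, 22, 27, 44].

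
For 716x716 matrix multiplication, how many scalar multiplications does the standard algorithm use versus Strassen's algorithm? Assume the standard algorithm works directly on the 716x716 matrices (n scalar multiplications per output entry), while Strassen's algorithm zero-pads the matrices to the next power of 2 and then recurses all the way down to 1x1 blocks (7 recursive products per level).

Matrix multiplication for 716x716 matrices:

Strassen's algorithm requires power-of-2 dimensions. Pad 716x716 to 1024x1024 (next power of 2).

Standard algorithm: 716^3 = 367061696 multiplications
Strassen's algorithm: 7^(log2(1024)) = 7^10 = 282475249 multiplications
Savings: 367061696 - 282475249 = 84586447 multiplications

Standard: 367061696 multiplications (716^3). Strassen: 282475249 multiplications (7^10, after padding to 1024x1024). Strassen reduces 8 recursive multiplications to 7 at each level.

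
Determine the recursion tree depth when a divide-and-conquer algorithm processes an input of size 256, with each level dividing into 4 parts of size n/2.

For divide and conquer with division factor 2:

Problem sizes at each level:
Level 0: 256
Level 1: 128
Level 2: 64
Level 3: 32
Level 4: 16
Level 5: 8
Level 6: 4
Level 7: 2
Level 8: 1

The root is level 0 and the size-1 base case is level 8 (the tree spans levels 0 through 8, i.e. 9 levels counting the root), so the depth is the number of divisions: log_2(256) = 8

The recursion tree depth is log_2(256) = 8. At each level, the problem size is divided by 2, so it takes 8 divisions to reduce to a base case of size 1. The algorithm makes 4 recursive calls at each level.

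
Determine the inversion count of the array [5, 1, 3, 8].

Finding inversions in [5, 1, 3, 8]:

(0, 1): arr[0]=5 > arr[1]=1
(0, 2): arr[0]=5 > arr[2]=3

Total inversions: 2

The array has 2 inversion(s): (0,1), (0,2). Each pair (i,j) satisfies i < j and arr[i] > arr[j].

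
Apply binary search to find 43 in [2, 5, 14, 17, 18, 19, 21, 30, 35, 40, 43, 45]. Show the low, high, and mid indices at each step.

Binary search for 43 in [2, 5, 14, 17, 18, 19, 21, 30, 35, 40, 43, 45]:

lo=0, hi=11, mid=5, arr[mid]=19 -> 19 < 43, search right half
lo=6, hi=11, mid=8, arr[mid]=35 -> 35 < 43, search right half
lo=9, hi=11, mid=10, arr[mid]=43 -> Found target at index 10!

Binary search finds 43 at index 10 after 3 comparisons. The search repeatedly halves the search space by comparing with the middle element.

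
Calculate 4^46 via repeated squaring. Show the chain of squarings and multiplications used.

Computing 4^46 by squaring (build up from 4^1; each line after the first costs one multiplication):

4^1 = 4
4^2 = (4^1)^2 = 4^2 = 16
4^4 = (4^2)^2 = 16^2 = 256
4^5 = 4 * 4^4 = 4 * 256 = 1024
4^10 = (4^5)^2 = 1024^2 = 1048576
4^11 = 4 * 4^10 = 4 * 1048576 = 4194304
4^22 = (4^11)^2 = 4194304^2 = 17592186044416
4^23 = 4 * 4^22 = 4 * 17592186044416 = 70368744177664
4^46 = (4^23)^2 = 70368744177664^2 = 4951760157141521099596496896

Result: 4951760157141521099596496896
Multiplications needed: 8 (8 lines after 4^1)

4^46 = 4951760157141521099596496896. Using exponentiation by squaring, this requires 8 multiplications. The key idea: if the exponent is even, square the half-power; if odd, multiply by the base once.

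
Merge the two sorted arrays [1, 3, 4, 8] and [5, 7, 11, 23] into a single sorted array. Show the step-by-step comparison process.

Merging process:

Compare 1 vs 5: take 1 from left. Merged: [1]
Compare 3 vs 5: take 3 from left. Merged: [1, 3]
Compare 4 vs 5: take 4 from left. Merged: [1, 3, 4]
Compare 8 vs 5: take 5 from right. Merged: [1, 3, 4, 5]
Compare 8 vs 7: take 7 from right. Merged: [1, 3, 4, 5, 7]
Compare 8 vs 11: take 8 from left. Merged: [1, 3, 4, 5, 7, 8]
Append remaining from right: [11, 23]. Merged: [1, 3, 4, 5, 7, 8, 11, 23]

Final merged array: [1, 3, 4, 5, 7, 8, 11, 23]
Total comparisons: 6

The merged array is [1, 3, 4, 5, 7, 8, 11, 23], requiring 6 comparisons. The merge step runs in O(n) time where n is the total number of elements.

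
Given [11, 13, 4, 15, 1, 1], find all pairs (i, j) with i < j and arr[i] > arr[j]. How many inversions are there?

Finding inversions in [11, 13, 4, 15, 1, 1]:

(0, 2): arr[0]=11 > arr[2]=4
(0, 4): arr[0]=11 > arr[4]=1
(0, 5): arr[0]=11 > arr[5]=1
(1, 2): arr[1]=13 > arr[2]=4
(1, 4): arr[1]=13 > arr[4]=1
(1, 5): arr[1]=13 > arr[5]=1
(2, 4): arr[2]=4 > arr[4]=1
(2, 5): arr[2]=4 > arr[5]=1
(3, 4): arr[3]=15 > arr[4]=1
(3, 5): arr[3]=15 > arr[5]=1

Total inversions: 10

The array has 10 inversion(s): (0,2), (0,4), (0,5), (1,2), (1,4), (1,5), (2,4), (2,5), (3,4), (3,5). Each pair (i,j) satisfies i < j and arr[i] > arr[j].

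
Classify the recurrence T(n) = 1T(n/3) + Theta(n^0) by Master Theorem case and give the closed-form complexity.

Master Theorem for T(n) = 1T(n/3) + O(n^0):

a = 1, b = 3, c = 0
log_b(a) = log_3(1) = 0.0000

Case 2: c = 0 = log_3(1) = 0.0000
T(n) = O(n^0 log n) = O(log n)

For T(n) = 1T(n/3) + O(n^0): log_3(1) = 0.0000. This is Case 2 of the Master Theorem (c = log_b(a), equal work at all levels), giving O(log n).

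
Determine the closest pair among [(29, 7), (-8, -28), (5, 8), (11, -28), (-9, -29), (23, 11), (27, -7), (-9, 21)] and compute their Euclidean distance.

Computing all pairwise distances among 8 points:

d((29, 7), (-8, -28)) = 50.9313
d((29, 7), (5, 8)) = 24.0208
d((29, 7), (11, -28)) = 39.3573
d((29, 7), (-9, -29)) = 52.345
d((29, 7), (23, 11)) = 7.2111
d((29, 7), (27, -7)) = 14.1421
d((29, 7), (-9, 21)) = 40.4969
d((-8, -28), (5, 8)) = 38.2753
d((-8, -28), (11, -28)) = 19.0
d((-8, -28), (-9, -29)) = 1.4142 <-- minimum
d((-8, -28), (23, 11)) = 49.8197
d((-8, -28), (27, -7)) = 40.8167
d((-8, -28), (-9, 21)) = 49.0102
d((5, 8), (11, -28)) = 36.4966
d((5, 8), (-9, -29)) = 39.5601
d((5, 8), (23, 11)) = 18.2483
d((5, 8), (27, -7)) = 26.6271
d((5, 8), (-9, 21)) = 19.105
d((11, -28), (-9, -29)) = 20.025
d((11, -28), (23, 11)) = 40.8044
d((11, -28), (27, -7)) = 26.4008
d((11, -28), (-9, 21)) = 52.9245
d((-9, -29), (23, 11)) = 51.225
d((-9, -29), (27, -7)) = 42.19
d((-9, -29), (-9, 21)) = 50.0
d((23, 11), (27, -7)) = 18.4391
d((23, 11), (-9, 21)) = 33.5261
d((27, -7), (-9, 21)) = 45.607

Closest pair: (-8, -28) and (-9, -29) with distance 1.4142

The closest pair is (-8, -28) and (-9, -29) with Euclidean distance 1.4142. For 8 points, brute-force pairwise comparison is shown above. For large n, the divide-and-conquer algorithm (sort by x, recurse on halves, check the dividing strip) achieves O(n log n).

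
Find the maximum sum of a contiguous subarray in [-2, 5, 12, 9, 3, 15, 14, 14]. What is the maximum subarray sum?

Using Kadane's algorithm on [-2, 5, 12, 9, 3, 15, 14, 14]:

Scanning through the array:
Position 1 (value 5): max_ending_here = 5, max_so_far = 5
Position 2 (value 12): max_ending_here = 17, max_so_far = 17
Position 3 (value 9): max_ending_here = 26, max_so_far = 26
Position 4 (value 3): max_ending_here = 29, max_so_far = 29
Position 5 (value 15): max_ending_here = 44, max_so_far = 44
Position 6 (value 14): max_ending_here = 58, max_so_far = 58
Position 7 (value 14): max_ending_here = 72, max_so_far = 72

Maximum subarray: [5, 12, 9, 3, 15, 14, 14]
Maximum sum: 72

The maximum subarray is [5, 12, 9, 3, 15, 14, 14] with sum 72. This subarray runs from index 1 to index 7.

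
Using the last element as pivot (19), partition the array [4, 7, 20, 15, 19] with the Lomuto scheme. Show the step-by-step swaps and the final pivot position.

Lomuto partition with pivot = 19:

Initial array: [4, 7, 20, 15, 19]

arr[0]=4 <= 19: swap with position 0, array becomes [4, 7, 20, 15, 19]
arr[1]=7 <= 19: swap with position 1, array becomes [4, 7, 20, 15, 19]
arr[2]=20 > 19: no swap
arr[3]=15 <= 19: swap with position 2, array becomes [4, 7, 15, 20, 19]

Place pivot at position 3: [4, 7, 15, 19, 20]
Pivot position: 3

After partitioning with pivot 19, the array becomes [4, 7, 15, 19, 20]. The pivot is placed at index 3. All elements to the left of the pivot are <= 19, and all elements to the right are > 19.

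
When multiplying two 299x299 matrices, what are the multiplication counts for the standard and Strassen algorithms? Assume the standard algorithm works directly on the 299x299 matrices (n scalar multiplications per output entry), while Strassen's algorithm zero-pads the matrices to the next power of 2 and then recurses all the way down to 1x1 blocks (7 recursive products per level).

Matrix multiplication for 299x299 matrices:

Strassen's algorithm requires power-of-2 dimensions. Pad 299x299 to 512x512 (next power of 2).

Standard algorithm: 299^3 = 26730899 multiplications
Strassen's algorithm: 7^(log2(512)) = 7^9 = 40353607 multiplications
Difference: 26730899 - 40353607 = -13622708 (Strassen uses MORE here due to padding overhead — for small or just-over-power-of-2 n, padding can outweigh the per-level savings)

Standard: 26730899 multiplications (299^3). Strassen: 40353607 multiplications (7^9, after padding to 512x512). Strassen reduces 8 recursive multiplications to 7 at each level.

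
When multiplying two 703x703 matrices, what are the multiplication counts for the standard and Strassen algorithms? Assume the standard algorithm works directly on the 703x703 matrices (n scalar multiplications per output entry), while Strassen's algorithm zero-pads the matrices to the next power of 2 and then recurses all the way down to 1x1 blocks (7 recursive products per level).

Matrix multiplication for 703x703 matrices:

Strassen's algorithm requires power-of-2 dimensions. Pad 703x703 to 1024x1024 (next power of 2).

Standard algorithm: 703^3 = 347428927 multiplications
Strassen's algorithm: 7^(log2(1024)) = 7^10 = 282475249 multiplications
Savings: 347428927 - 282475249 = 64953678 multiplications

Standard: 347428927 multiplications (703^3). Strassen: 282475249 multiplications (7^10, after padding to 1024x1024). Strassen reduces 8 recursive multiplications to 7 at each level.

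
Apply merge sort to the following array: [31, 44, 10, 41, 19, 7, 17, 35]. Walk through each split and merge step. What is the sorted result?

Merge sort trace:

Split: [31, 44, 10, 41, 19, 7, 17, 35] -> [31, 44, 10, 41] and [19, 7, 17, 35]
  Split: [31, 44, 10, 41] -> [31, 44] and [10, 41]
    Split: [31, 44] -> [31] and [44]
    Merge: [31] + [44] -> [31, 44]
    Split: [10, 41] -> [10] and [41]
    Merge: [10] + [41] -> [10, 41]
  Merge: [31, 44] + [10, 41] -> [10, 31, 41, 44]
  Split: [19, 7, 17, 35] -> [19, 7] and [17, 35]
    Split: [19, 7] -> [19] and [7]
    Merge: [19] + [7] -> [7, 19]
    Split: [17, 35] -> [17] and [35]
    Merge: [17] + [35] -> [17, 35]
  Merge: [7, 19] + [17, 35] -> [7, 17, 19, 35]
Merge: [10, 31, 41, 44] + [7, 17, 19, 35] -> [7, 10, 17, 19, 31, 35, 41, 44]

Final sorted array: [7, 10, 17, 19, 31, 35, 41, 44]

The merge sort proceeds by recursively splitting the array and merging sorted halves.
After all merges, the sorted array is [7, 10, 17, 19, 31, 35, 41, 44].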